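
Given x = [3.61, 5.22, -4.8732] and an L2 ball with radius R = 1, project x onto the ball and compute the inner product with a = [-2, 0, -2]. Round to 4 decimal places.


Step 1: Compute ||x|| (intermediates to 6 decimals).
||x|| = sqrt(3.61^2 + 5.22^2 + (-4.8732)^2) = 8.001786
Step 2: Project.
Since ||x|| > R, scale = R/||x|| = 1/8.001786 = 0.124972, proj(x) = scale * x
proj(x) = [0.451149, 0.652354, -0.609014]
Step 3: Dot product.
a^T * proj(x) = -2*0.451149 + 0*0.652354 - 2*(-0.609014) = 0.3157


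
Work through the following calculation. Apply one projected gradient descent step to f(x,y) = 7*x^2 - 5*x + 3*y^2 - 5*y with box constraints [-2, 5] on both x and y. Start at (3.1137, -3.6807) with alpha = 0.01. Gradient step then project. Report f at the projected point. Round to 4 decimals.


Step 1: Compute gradient at (3.1137, -3.6807).
grad_x = 2*7*3.1137 - 5 = 38.5918
grad_y = 2*3*-3.6807 - 5 = -27.0842
Step 2: Gradient step.
x_raw = 3.1137 - 0.01*38.5918 = 2.7278
y_raw = -3.6807 - 0.01*-27.0842 = -3.4099
Step 3: Project onto [-2, 5].
x_proj = clip(2.7278) = 2.7278
y_proj = clip(-3.4099) = -2.0
Step 4: Evaluate f.
f(2.7278, -2.0) = 60.4467


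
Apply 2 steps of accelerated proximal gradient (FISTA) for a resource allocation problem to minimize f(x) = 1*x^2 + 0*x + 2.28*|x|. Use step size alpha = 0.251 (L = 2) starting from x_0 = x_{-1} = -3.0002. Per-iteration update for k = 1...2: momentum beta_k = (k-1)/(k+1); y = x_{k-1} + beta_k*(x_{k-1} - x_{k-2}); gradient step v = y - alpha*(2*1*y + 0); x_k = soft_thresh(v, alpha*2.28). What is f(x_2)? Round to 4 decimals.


FISTA on f(x) = 1*x^2 + 0*x + 2.28*|x|
L = 2, alpha = 0.251
Iteration 1: beta = 0.0, y = -3.0002 + 0.0*(-3.0002 + 3.0002) = -3.0002
  grad(y) = -6.0004, v = y - alpha*grad = -1.4941
  prox(v) = soft_thresh(-1.4941, 0.5723) = -0.9218
Iteration 2: beta = 0.3333, y = -0.9218 + 0.3333*(-0.9218 + 3.0002) = -0.229
  grad(y) = -0.4581, v = y - alpha*grad = -0.1141
  prox(v) = soft_thresh(-0.1141, 0.5723) = 0.0
f(x_2) = 1*0.0^2 + 0*0.0 + 2.28*|0.0| = 0.0


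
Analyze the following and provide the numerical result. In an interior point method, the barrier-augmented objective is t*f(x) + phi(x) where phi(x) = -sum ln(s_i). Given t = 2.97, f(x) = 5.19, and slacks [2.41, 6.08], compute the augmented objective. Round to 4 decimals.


Step 1: Compute log-barrier.
ln values: [0.8796, 1.805]
phi = -(0.8796 + 1.805) = -2.6846
Step 2: Compute augmented objective.
t*f(x) = 2.97*5.19 = 15.4143
Total = 15.4143 - 2.6846 = 12.7297


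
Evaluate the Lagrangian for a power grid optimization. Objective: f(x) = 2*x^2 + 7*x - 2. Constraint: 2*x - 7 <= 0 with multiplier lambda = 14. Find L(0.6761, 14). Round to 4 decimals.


Step 1: Evaluate f(x).
f(0.6761) = 2*0.6761^2 + 7*0.6761 - 2 = 3.6469
Step 2: Evaluate g(x).
g(0.6761) = 2*0.6761 - 7 = -5.6478
Step 3: Compute Lagrangian.
L = 3.6469 + 14*-5.6478 = -75.4223


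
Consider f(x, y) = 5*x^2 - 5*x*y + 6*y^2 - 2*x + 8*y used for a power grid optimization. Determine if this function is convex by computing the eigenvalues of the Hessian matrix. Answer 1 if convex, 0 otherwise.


The Hessian of f(x,y) = 5*x^2 - 5*x*y + 6*y^2 - 2*x + 8*y is:
H = [[10, -5], [-5, 12]]
Trace = 10 + 12 = 22
Determinant = 10*12 - (-5)^2 = 95
Discriminant = (22)^2 - 4*95 = 104.0
Eigenvalues: lambda_1 = 5.901, lambda_2 = 16.099
The function is convex.

1


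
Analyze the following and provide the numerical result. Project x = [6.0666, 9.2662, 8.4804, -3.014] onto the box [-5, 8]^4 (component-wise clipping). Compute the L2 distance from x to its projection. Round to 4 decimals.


Project each component onto [-5, 8].
clip(6.0666) = 6.0666, clip(9.2662) = 8.0, clip(8.4804) = 8.0, clip(-3.014) = -3.014
Projection = [6.0666, 8.0, 8.0, -3.014]
Squared diffs: [0.0, 1.6033, 0.2308, 0.0]
Distance = sqrt(1.8341) = 1.3543


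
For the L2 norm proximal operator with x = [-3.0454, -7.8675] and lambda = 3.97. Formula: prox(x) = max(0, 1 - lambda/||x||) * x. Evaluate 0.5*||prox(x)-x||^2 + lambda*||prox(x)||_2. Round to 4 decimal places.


Step 1: Compute ||x||.
||x|| = 8.4364
Step 2: Compute scaling factor.
scale = max(0, 1 - 3.97/8.4364) = 0.5294
Step 3: prox(x) = [-1.6123, -4.1652]
||prox(x)|| = 4.4664
Step 4: Proximal objective.
0.5*||prox-x||^2 = 7.8805
lambda*||prox|| = 17.7316
Total = 25.6119


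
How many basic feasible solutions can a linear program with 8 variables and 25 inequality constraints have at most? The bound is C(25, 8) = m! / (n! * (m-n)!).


Each vertex corresponds to some choice of n active constraints out of m, so the number of vertices is at most C(m, n) = m! / (n!(m-n)!).
m = 25, n = 8
Numerator: 25 * 24 * 23 * 22 * 21 * 20 * 19 * 18
Denominator: 8! = 40320
C(25, 8) = 1081575


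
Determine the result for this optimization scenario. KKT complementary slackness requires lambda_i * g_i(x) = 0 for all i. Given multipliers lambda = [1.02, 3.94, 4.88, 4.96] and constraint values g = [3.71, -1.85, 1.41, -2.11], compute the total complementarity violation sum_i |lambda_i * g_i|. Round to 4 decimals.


KKT complementary slackness check:
lambda_1 * g_1 = 1.02 * 3.71 = 3.7842
lambda_2 * g_2 = 3.94 * -1.85 = -7.289
lambda_3 * g_3 = 4.88 * 1.41 = 6.8808
lambda_4 * g_4 = 4.96 * -2.11 = -10.4656
Total violation = 3.7842 + 7.289 + 6.8808 + 10.4656 = 28.4196


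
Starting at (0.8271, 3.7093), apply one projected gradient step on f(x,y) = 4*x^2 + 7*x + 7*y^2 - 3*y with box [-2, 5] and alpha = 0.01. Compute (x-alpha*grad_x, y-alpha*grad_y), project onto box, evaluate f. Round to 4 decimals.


Step 1: Compute gradient at (0.8271, 3.7093).
grad_x = 2*4*0.8271 + 7 = 13.6168
grad_y = 2*7*3.7093 - 3 = 48.9302
Step 2: Gradient step.
x_raw = 0.8271 - 0.01*13.6168 = 0.6909
y_raw = 3.7093 - 0.01*48.9302 = 3.22
Step 3: Project onto [-2, 5].
x_proj = clip(0.6909) = 0.6909
y_proj = clip(3.22) = 3.22
Step 4: Evaluate f.
f(0.6909, 3.22) = 69.6648


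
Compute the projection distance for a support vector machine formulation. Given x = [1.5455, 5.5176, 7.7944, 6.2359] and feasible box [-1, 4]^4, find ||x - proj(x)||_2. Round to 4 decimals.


Project each component onto [-1, 4].
clip(1.5455) = 1.5455, clip(5.5176) = 4.0, clip(7.7944) = 4.0, clip(6.2359) = 4.0
Projection = [1.5455, 4.0, 4.0, 4.0]
Squared diffs: [0.0, 2.3031, 14.3975, 4.9992]
Distance = sqrt(21.6998) = 4.6583


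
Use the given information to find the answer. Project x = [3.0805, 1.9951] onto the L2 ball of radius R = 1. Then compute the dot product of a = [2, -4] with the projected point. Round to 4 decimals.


Step 1: Compute ||x|| (intermediates to 6 decimals).
||x|| = sqrt(3.0805^2 + 1.9951^2) = 3.670137
Step 2: Project.
Since ||x|| > R, scale = R/||x|| = 1/3.670137 = 0.272469, proj(x) = scale * x
proj(x) = [0.839341, 0.543603]
Step 3: Dot product.
a^T * proj(x) = 2*0.839341 - 4*0.543603 = -0.4957


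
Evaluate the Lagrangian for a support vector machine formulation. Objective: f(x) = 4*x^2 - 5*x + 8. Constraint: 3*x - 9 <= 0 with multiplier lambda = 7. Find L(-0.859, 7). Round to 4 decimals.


Step 1: Evaluate f(x).
f(-0.859) = 4*(-0.859)^2 - 5*(-0.859) + 8 = 15.2465
Step 2: Evaluate g(x).
g(-0.859) = 3*-0.859 - 9 = -11.577
Step 3: Compute Lagrangian.
L = 15.2465 + 7*-11.577 = -65.7925


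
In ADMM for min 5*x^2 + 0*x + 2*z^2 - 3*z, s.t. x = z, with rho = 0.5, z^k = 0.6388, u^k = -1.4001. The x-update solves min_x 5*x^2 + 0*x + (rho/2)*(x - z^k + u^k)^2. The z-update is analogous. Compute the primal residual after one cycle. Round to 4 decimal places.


ADMM iteration with rho = 0.5, z^k = 0.6388, u^k = -1.4001
Step 1: x-update.
Minimize 5*x^2 + 0*x + (0.5/2)*(x - 0.6388 - 1.4001)^2
FOC: (2*5 + 0.5)*x = 0 + 0.5*(0.6388 + 1.4001)
x^{k+1} = 0.0971
Step 2: z-update.
Minimize 2*z^2 - 3*z + (0.5/2)*(0.0971 - z - 1.4001)^2
FOC: (2*2 + 0.5)*z = 3 + 0.5*(0.0971 - 1.4001)
z^{k+1} = 0.5219
Step 3: u-update.
u^{k+1} = -1.4001 + 0.0971 - 0.5219 = -1.8249
Step 4: Primal residual = |0.0971 - 0.5219| = 0.4248


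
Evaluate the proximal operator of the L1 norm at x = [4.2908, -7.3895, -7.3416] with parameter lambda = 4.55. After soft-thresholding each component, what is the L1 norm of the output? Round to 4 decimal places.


Soft-thresholding with lambda = 4.55:
prox(4.2908) = sign(4.2908)*max(|4.2908| - 4.55, 0) = 0.0
prox(-7.3895) = sign(-7.3895)*max(|-7.3895| - 4.55, 0) = -2.8395
prox(-7.3416) = sign(-7.3416)*max(|-7.3416| - 4.55, 0) = -2.7916
prox(x) = [0.0, -2.8395, -2.7916]
||prox(x)||_1 = 0.0 + 2.8395 + 2.7916 = 5.6311


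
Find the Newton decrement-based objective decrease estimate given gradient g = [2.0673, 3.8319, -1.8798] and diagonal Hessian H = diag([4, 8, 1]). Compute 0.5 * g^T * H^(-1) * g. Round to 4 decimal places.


Step 1: H is diagonal, so H^(-1) * g = [0.5168, 0.479, -1.8798].
Step 2: g^T H^(-1) g = sum_i g_i^2 / H_ii
  = (2.0673)^2/4 + (3.8319)^2/8 + (-1.8798)^2/1
  = 1.0684 + 1.8354 + 3.5336 = 6.4375
Step 3: Objective decrease = 0.5 * g^T H^(-1) g = 3.2188


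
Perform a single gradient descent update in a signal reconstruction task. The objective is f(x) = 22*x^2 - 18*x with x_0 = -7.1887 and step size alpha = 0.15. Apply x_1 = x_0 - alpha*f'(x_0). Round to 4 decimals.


We compute the gradient at x_0 and apply the update.
f'(x) = 44*x - 18
f'(-7.1887) = 44*-7.1887 - 18 = -334.3028
x_1 = -7.1887 - 0.15*-334.3028 = 42.9567


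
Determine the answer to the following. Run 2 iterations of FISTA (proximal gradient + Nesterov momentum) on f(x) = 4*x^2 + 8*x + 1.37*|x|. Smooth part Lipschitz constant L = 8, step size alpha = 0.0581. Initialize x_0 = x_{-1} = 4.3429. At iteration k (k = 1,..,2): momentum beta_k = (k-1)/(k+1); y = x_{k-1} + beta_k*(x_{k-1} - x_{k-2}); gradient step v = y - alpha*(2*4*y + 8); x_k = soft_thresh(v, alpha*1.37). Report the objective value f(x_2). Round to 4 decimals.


FISTA on f(x) = 4*x^2 + 8*x + 1.37*|x|
L = 8, alpha = 0.0581
Iteration 1: beta = 0.0, y = 4.3429 + 0.0*(4.3429 - 4.3429) = 4.3429
  grad(y) = 42.7432, v = y - alpha*grad = 1.8595
  prox(v) = soft_thresh(1.8595, 0.0796) = 1.7799
Iteration 2: beta = 0.3333, y = 1.7799 + 0.3333*(1.7799 - 4.3429) = 0.9256
  grad(y) = 15.4048, v = y - alpha*grad = 0.0306
  prox(v) = soft_thresh(0.0306, 0.0796) = 0.0
f(x_2) = 4*0.0^2 + 8*0.0 + 1.37*|0.0| = 0.0


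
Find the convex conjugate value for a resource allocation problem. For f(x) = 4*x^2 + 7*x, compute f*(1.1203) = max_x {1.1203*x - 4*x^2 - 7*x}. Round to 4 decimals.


f*(y) = sup_x {y*x - a*x^2 - b*x} = sup_x {(y-b)*x - a*x^2}
FOC: (y - b) - 2a*x = 0 => x* = (y - b)/(2a)
x* = (1.1203 - 7)/(2*4) = -0.735
f*(1.1203) = (y-b)^2/(4a) = (1.1203 - 7)^2/(4*4)
= 34.5709/16 = 2.1607


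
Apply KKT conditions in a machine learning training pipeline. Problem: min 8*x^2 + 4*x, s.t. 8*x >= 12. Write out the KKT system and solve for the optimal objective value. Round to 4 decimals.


Step 1: Try lambda = 0 (constraint inactive).
x_unc = -4/(2*8) = -0.25
Check: 8*-0.25 = -2.0 < 12 -- violated!
Step 2: Constraint must be active: 8*x = 12
x* = 12/8 = 1.5
lambda = (2*8*1.5 + 4)/8 = 3.5
Step 3: Compute optimal value.
f(x*) = 8*1.5^2 + 4*1.5 = 24.0


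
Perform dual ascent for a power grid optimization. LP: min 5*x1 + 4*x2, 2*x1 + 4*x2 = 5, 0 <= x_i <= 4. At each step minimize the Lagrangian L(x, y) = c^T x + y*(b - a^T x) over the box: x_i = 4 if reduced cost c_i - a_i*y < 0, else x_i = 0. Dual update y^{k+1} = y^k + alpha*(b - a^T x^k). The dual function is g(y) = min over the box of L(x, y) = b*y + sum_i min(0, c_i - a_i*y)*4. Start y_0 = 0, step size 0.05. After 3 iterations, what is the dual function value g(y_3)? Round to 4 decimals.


Dual ascent for LP: min 5*x1 + 4*x2, 2*x1 + 4*x2 = 5, 0 <= x_i <= 4
Step 1: y^k = 0.0, reduced costs: (5.0, 4.0)
  x^k = (0.0, 0.0), subgradient = b - a^T x = 5.0
  y^{k+1} = 0.0 + 0.05*5.0 = 0.25
Step 2: y^k = 0.25, reduced costs: (4.5, 3.0)
  x^k = (0.0, 0.0), subgradient = b - a^T x = 5.0
  y^{k+1} = 0.25 + 0.05*5.0 = 0.5
Step 3: y^k = 0.5, reduced costs: (4.0, 2.0)
  x^k = (0.0, 0.0), subgradient = b - a^T x = 5.0
  y^{k+1} = 0.5 + 0.05*5.0 = 0.75
Dual objective at y_3 = 0.75: reduced costs (3.5, 1.0), box minimizer x = (0.0, 0.0)
g(y_3) = b*y + (c1 - a1*y)*x1 + (c2 - a2*y)*x2 = 5*0.75 + 3.5*0.0 + 1.0*0.0 = 3.75 + 0.0 + 0.0 = 3.75


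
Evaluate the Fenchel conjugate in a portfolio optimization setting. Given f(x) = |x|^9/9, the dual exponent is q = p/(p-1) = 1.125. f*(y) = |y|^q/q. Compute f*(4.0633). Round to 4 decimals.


The conjugate exponent q satisfies 1/p + 1/q = 1.
p = 9, so q = 9/(9 - 1) = 1.125
|y|^q = 4.0633^1.125 = 4.8416
f*(4.0633) = 4.8416 / 1.125 = 4.3036


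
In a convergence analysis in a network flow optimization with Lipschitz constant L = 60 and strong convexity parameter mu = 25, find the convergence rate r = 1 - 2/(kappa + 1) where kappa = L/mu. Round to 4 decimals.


Step 1: Compute the condition number.
kappa = L/mu = 60/25 = 2.4
Step 2: Compute the convergence rate.
r = 1 - 2/(kappa + 1) = 1 - 2*mu/(L + mu) = (L - mu)/(L + mu) = 35/85 = 0.4118


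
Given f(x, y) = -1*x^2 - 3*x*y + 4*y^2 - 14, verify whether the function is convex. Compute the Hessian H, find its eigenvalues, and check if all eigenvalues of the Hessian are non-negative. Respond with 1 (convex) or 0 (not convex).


The Hessian of f(x,y) = -1*x^2 - 3*x*y + 4*y^2 - 14 is:
H = [[-2, -3], [-3, 8]]
Trace = -2 + 8 = 6
Determinant = -2*8 - (-3)^2 = -25
Discriminant = (6)^2 - 4*-25 = 136.0
Eigenvalues: lambda_1 = -2.831, lambda_2 = 8.831
The function is not convex.

0


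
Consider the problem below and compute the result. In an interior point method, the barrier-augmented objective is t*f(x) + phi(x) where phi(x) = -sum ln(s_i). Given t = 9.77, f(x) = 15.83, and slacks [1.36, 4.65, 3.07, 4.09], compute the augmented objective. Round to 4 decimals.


Step 1: Compute log-barrier.
ln values: [0.3075, 1.5369, 1.1217, 1.4085]
phi = -(0.3075 + 1.5369 + 1.1217 + 1.4085) = -4.3746
Step 2: Compute augmented objective.
t*f(x) = 9.77*15.83 = 154.6591
Total = 154.6591 - 4.3746 = 150.2845


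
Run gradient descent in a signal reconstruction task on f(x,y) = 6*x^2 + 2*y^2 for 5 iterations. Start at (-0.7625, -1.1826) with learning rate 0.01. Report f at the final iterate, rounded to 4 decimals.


Gradient descent on f(x,y) = 6*x^2 + 2*y^2.
Starting point: (-0.7625, -1.1826), alpha = 0.01
Step 1: grad_x = 2*6*-0.7625 = -9.15, grad_y = 2*2*-1.1826 = -4.7304
  x_1 = -0.7625 - 0.01*-9.15 = -0.671
  y_1 = -1.1826 - 0.01*-4.7304 = -1.1353
Step 2: grad_x = 2*6*-0.671 = -8.052, grad_y = 2*2*-1.1353 = -4.5412
  x_2 = -0.671 - 0.01*-8.052 = -0.5905
  y_2 = -1.1353 - 0.01*-4.5412 = -1.0899
Step 3: grad_x = 2*6*-0.5905 = -7.0858, grad_y = 2*2*-1.0899 = -4.3595
  x_3 = -0.5905 - 0.01*-7.0858 = -0.5196
  y_3 = -1.0899 - 0.01*-4.3595 = -1.0463
Step 4: grad_x = 2*6*-0.5196 = -6.2355, grad_y = 2*2*-1.0463 = -4.1852
  x_4 = -0.5196 - 0.01*-6.2355 = -0.4573
  y_4 = -1.0463 - 0.01*-4.1852 = -1.0044
Step 5: grad_x = 2*6*-0.4573 = -5.4872, grad_y = 2*2*-1.0044 = -4.0177
  x_5 = -0.4573 - 0.01*-5.4872 = -0.4024
  y_5 = -1.0044 - 0.01*-4.0177 = -0.9643
f(-0.4024, -0.9643) = 6*(-0.4024)^2 + 2*(-0.9643)^2 = 2.8311


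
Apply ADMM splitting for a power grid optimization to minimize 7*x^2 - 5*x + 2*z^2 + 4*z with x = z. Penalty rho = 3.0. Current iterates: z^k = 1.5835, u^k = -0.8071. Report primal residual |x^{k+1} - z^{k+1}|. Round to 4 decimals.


ADMM iteration with rho = 3.0, z^k = 1.5835, u^k = -0.8071
Step 1: x-update.
Minimize 7*x^2 - 5*x + (3.0/2)*(x - 1.5835 - 0.8071)^2
FOC: (2*7 + 3.0)*x = 5 + 3.0*(1.5835 + 0.8071)
x^{k+1} = 0.716
Step 2: z-update.
Minimize 2*z^2 + 4*z + (3.0/2)*(0.716 - z - 0.8071)^2
FOC: (2*2 + 3.0)*z = -4 + 3.0*(0.716 - 0.8071)
z^{k+1} = -0.6105
Step 3: u-update.
u^{k+1} = -0.8071 + 0.716 + 0.6105 = 0.5194
Step 4: Primal residual = |0.716 + 0.6105| = 1.3265


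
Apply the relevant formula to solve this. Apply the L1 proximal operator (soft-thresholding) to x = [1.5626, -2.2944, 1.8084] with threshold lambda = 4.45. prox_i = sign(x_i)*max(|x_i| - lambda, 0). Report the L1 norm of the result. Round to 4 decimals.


Soft-thresholding with lambda = 4.45:
prox(1.5626) = sign(1.5626)*max(|1.5626| - 4.45, 0) = 0.0
prox(-2.2944) = sign(-2.2944)*max(|-2.2944| - 4.45, 0) = 0.0
prox(1.8084) = sign(1.8084)*max(|1.8084| - 4.45, 0) = 0.0
prox(x) = [0.0, 0.0, 0.0]
||prox(x)||_1 = 0.0 + 0.0 + 0.0 = 0.0


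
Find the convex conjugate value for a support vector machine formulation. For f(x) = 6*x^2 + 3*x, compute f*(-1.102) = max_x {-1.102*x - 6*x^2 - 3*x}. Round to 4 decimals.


f*(y) = sup_x {y*x - a*x^2 - b*x} = sup_x {(y-b)*x - a*x^2}
FOC: (y - b) - 2a*x = 0 => x* = (y - b)/(2a)
x* = (-1.102 - 3)/(2*6) = -0.3418
f*(-1.102) = (y-b)^2/(4a) = (-1.102 - 3)^2/(4*6)
= 16.8264/24 = 0.7011


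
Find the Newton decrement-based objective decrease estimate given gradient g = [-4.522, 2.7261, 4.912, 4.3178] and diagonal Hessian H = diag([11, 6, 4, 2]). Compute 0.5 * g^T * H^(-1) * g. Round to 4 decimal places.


Step 1: H is diagonal, so H^(-1) * g = [-0.4111, 0.4544, 1.228, 2.1589].
Step 2: g^T H^(-1) g = sum_i g_i^2 / H_ii
  = (-4.522)^2/11 + (2.7261)^2/6 + (4.912)^2/4 + (4.3178)^2/2
  = 1.859 + 1.2386 + 6.0319 + 9.3217 = 18.4512
Step 3: Objective decrease = 0.5 * g^T H^(-1) g = 9.2256


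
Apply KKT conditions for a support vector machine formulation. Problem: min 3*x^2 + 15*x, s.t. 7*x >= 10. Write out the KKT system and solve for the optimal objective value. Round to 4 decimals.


Step 1: Try lambda = 0 (constraint inactive).
x_unc = -15/(2*3) = -2.5
Check: 7*-2.5 = -17.5 < 10 -- violated!
Step 2: Constraint must be active: 7*x = 10
x* = 10/7 = 1.4286 (rounded; the exact value 10/7 is used below)
lambda = (2*3*(10/7) + 15)/7 = 3.3673
Step 3: Compute optimal value.
f(x*) = 3*(10/7)^2 + 15*(10/7) = 27.551


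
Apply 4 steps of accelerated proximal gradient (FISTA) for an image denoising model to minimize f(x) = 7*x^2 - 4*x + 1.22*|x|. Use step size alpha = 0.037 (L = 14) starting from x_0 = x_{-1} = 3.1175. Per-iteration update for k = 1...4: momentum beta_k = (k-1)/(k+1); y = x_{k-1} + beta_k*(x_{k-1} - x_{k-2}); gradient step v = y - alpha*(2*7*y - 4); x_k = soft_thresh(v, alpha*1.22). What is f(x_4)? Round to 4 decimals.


FISTA on f(x) = 7*x^2 - 4*x + 1.22*|x|
L = 14, alpha = 0.037
Iteration 1: beta = 0.0, y = 3.1175 + 0.0*(3.1175 - 3.1175) = 3.1175
  grad(y) = 39.645, v = y - alpha*grad = 1.6506
  prox(v) = soft_thresh(1.6506, 0.0451) = 1.6055
Iteration 2: beta = 0.3333, y = 1.6055 + 0.3333*(1.6055 - 3.1175) = 1.1015
  grad(y) = 11.4209, v = y - alpha*grad = 0.6789
  prox(v) = soft_thresh(0.6789, 0.0451) = 0.6338
Iteration 3: beta = 0.5, y = 0.6338 + 0.5*(0.6338 - 1.6055) = 0.1479
  grad(y) = -1.9291, v = y - alpha*grad = 0.2193
  prox(v) = soft_thresh(0.2193, 0.0451) = 0.1742
Iteration 4: beta = 0.6, y = 0.1742 + 0.6*(0.1742 - 0.6338) = -0.1016
  grad(y) = -5.4226, v = y - alpha*grad = 0.099
  prox(v) = soft_thresh(0.099, 0.0451) = 0.0539
f(x_4) = 7*0.0539^2 - 4*0.0539 + 1.22*|0.0539| = -0.1295


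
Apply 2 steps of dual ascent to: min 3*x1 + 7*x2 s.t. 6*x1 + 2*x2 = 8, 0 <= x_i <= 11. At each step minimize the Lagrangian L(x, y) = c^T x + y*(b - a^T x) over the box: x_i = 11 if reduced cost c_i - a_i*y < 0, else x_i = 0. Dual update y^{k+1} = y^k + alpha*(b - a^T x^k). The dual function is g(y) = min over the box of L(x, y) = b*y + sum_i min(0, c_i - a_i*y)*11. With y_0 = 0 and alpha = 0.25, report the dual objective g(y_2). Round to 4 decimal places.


Dual ascent for LP: min 3*x1 + 7*x2, 6*x1 + 2*x2 = 8, 0 <= x_i <= 11
Step 1: y^k = 0.0, reduced costs: (3.0, 7.0)
  x^k = (0.0, 0.0), subgradient = b - a^T x = 8.0
  y^{k+1} = 0.0 + 0.25*8.0 = 2.0
Step 2: y^k = 2.0, reduced costs: (-9.0, 3.0)
  x^k = (11.0, 0.0), subgradient = b - a^T x = -58.0
  y^{k+1} = 2.0 + 0.25*-58.0 = -12.5
Dual objective at y_2 = -12.5: reduced costs (78.0, 32.0), box minimizer x = (0.0, 0.0)
g(y_2) = b*y + (c1 - a1*y)*x1 + (c2 - a2*y)*x2 = 8*(-12.5) + 78.0*0.0 + 32.0*0.0 = -100.0 + 0.0 + 0.0 = -100.0


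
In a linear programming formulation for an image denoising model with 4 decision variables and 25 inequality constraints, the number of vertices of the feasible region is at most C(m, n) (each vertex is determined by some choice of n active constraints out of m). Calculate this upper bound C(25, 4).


Each vertex corresponds to some choice of n active constraints out of m, so the number of vertices is at most C(m, n) = m! / (n!(m-n)!).
m = 25, n = 4
Numerator: 25 * 24 * 23 * 22
Denominator: 4! = 24
C(25, 4) = 12650


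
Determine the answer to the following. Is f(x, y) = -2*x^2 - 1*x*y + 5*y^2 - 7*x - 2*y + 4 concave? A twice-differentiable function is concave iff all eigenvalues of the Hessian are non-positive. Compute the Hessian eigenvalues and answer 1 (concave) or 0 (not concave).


The Hessian of f(x,y) = -2*x^2 - 1*x*y + 5*y^2 - 7*x - 2*y + 4 is:
H = [[-4, -1], [-1, 10]]
Trace = -4 + 10 = 6
Determinant = -4*10 - (-1)^2 = -41
Discriminant = (6)^2 - 4*-41 = 200.0
Eigenvalues: lambda_1 = -4.0711, lambda_2 = 10.0711
The function is not concave.

0


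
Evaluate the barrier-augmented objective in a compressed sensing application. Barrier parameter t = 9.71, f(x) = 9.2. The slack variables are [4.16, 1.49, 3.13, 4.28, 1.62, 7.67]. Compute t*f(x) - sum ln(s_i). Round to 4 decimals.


Step 1: Compute log-barrier.
ln values: [1.4255, 0.3988, 1.141, 1.454, 0.4824, 2.0373]
phi = -(1.4255 + 0.3988 + 1.141 + 1.454 + 0.4824 + 2.0373) = -6.939
Step 2: Compute augmented objective.
t*f(x) = 9.71*9.2 = 89.332
Total = 89.332 - 6.939 = 82.393


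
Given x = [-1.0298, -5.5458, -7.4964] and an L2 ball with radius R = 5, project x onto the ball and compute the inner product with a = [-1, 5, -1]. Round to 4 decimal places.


Step 1: Compute ||x|| (intermediates to 6 decimals).
||x|| = sqrt((-1.0298)^2 + (-5.5458)^2 + (-7.4964)^2) = 9.381492
Step 2: Project.
Since ||x|| > R, scale = R/||x|| = 5/9.381492 = 0.532964, proj(x) = scale * x
proj(x) = [-0.548846, -2.955712, -3.995311]
Step 3: Dot product.
a^T * proj(x) = -1*(-0.548846) + 5*(-2.955712) - 1*(-3.995311) = -10.2344


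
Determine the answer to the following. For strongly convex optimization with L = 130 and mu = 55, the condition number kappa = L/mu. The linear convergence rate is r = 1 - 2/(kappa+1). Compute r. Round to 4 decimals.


Step 1: Compute the condition number.
kappa = L/mu = 130/55 = 2.3636
Step 2: Compute the convergence rate.
r = 1 - 2/(kappa + 1) = 1 - 2*mu/(L + mu) = (L - mu)/(L + mu) = 75/185 = 0.4054


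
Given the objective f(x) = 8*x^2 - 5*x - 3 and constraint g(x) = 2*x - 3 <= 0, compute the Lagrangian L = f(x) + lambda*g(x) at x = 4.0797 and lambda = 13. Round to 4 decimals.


Step 1: Evaluate f(x).
f(4.0797) = 8*4.0797^2 - 5*4.0797 - 3 = 109.7531
Step 2: Evaluate g(x).
g(4.0797) = 2*4.0797 - 3 = 5.1594
Step 3: Compute Lagrangian.
L = 109.7531 + 13*5.1594 = 176.8253


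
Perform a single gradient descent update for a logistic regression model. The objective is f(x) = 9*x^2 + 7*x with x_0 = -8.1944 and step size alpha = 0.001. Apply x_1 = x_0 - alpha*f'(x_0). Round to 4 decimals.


We compute the gradient at x_0 and apply the update.
f'(x) = 18*x + 7
f'(-8.1944) = 18*-8.1944 + 7 = -140.4992
x_1 = -8.1944 - 0.001*-140.4992 = -8.0539


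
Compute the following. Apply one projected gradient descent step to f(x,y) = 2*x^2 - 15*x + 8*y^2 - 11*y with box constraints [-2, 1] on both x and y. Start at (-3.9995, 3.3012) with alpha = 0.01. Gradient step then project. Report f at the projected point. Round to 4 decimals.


Step 1: Compute gradient at (-3.9995, 3.3012).
grad_x = 2*2*-3.9995 - 15 = -30.998
grad_y = 2*8*3.3012 - 11 = 41.8192
Step 2: Gradient step.
x_raw = -3.9995 - 0.01*-30.998 = -3.6895
y_raw = 3.3012 - 0.01*41.8192 = 2.883
Step 3: Project onto [-2, 1].
x_proj = clip(-3.6895) = -2.0
y_proj = clip(2.883) = 1.0
Step 4: Evaluate f.
f(-2.0, 1.0) = 35.0


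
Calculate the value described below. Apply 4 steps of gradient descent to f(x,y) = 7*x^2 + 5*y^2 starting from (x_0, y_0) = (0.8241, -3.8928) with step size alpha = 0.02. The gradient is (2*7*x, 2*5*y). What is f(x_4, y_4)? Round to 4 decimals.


Gradient descent on f(x,y) = 7*x^2 + 5*y^2.
Starting point: (0.8241, -3.8928), alpha = 0.02
Step 1: grad_x = 2*7*0.8241 = 11.5374, grad_y = 2*5*-3.8928 = -38.928
  x_1 = 0.8241 - 0.02*11.5374 = 0.5934
  y_1 = -3.8928 - 0.02*-38.928 = -3.1142
Step 2: grad_x = 2*7*0.5934 = 8.3069, grad_y = 2*5*-3.1142 = -31.1424
  x_2 = 0.5934 - 0.02*8.3069 = 0.4272
  y_2 = -3.1142 - 0.02*-31.1424 = -2.4914
Step 3: grad_x = 2*7*0.4272 = 5.981, grad_y = 2*5*-2.4914 = -24.9139
  x_3 = 0.4272 - 0.02*5.981 = 0.3076
  y_3 = -2.4914 - 0.02*-24.9139 = -1.9931
Step 4: grad_x = 2*7*0.3076 = 4.3063, grad_y = 2*5*-1.9931 = -19.9311
  x_4 = 0.3076 - 0.02*4.3063 = 0.2215
  y_4 = -1.9931 - 0.02*-19.9311 = -1.5945
f(0.2215, -1.5945) = 7*0.2215^2 + 5*(-1.5945)^2 = 13.0553


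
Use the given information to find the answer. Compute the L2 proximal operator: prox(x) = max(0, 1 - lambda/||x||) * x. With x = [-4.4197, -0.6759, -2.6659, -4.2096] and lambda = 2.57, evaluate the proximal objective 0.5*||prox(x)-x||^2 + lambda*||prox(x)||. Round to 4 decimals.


Step 1: Compute ||x||.
||x|| = 6.6947
Step 2: Compute scaling factor.
scale = max(0, 1 - 2.57/6.6947) = 0.6161
Step 3: prox(x) = [-2.723, -0.4164, -1.6425, -2.5936]
||prox(x)|| = 4.1247
Step 4: Proximal objective.
0.5*||prox-x||^2 = 3.3025
lambda*||prox|| = 10.6005
Total = 13.9028


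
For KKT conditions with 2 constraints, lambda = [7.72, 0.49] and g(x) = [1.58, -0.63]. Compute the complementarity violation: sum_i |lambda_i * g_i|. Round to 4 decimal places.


KKT complementary slackness check:
lambda_1 * g_1 = 7.72 * 1.58 = 12.1976
lambda_2 * g_2 = 0.49 * -0.63 = -0.3087
Total violation = 12.1976 + 0.3087 = 12.5063


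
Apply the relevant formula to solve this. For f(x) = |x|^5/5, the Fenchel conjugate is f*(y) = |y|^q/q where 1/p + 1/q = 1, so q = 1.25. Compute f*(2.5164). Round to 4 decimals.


The conjugate exponent q satisfies 1/p + 1/q = 1.
p = 5, so q = 5/(5 - 1) = 1.25
|y|^q = 2.5164^1.25 = 3.1694
f*(2.5164) = 3.1694 / 1.25 = 2.5355


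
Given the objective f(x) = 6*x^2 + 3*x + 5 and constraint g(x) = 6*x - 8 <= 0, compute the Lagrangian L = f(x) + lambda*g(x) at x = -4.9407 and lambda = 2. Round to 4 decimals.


Step 1: Evaluate f(x).
f(-4.9407) = 6*(-4.9407)^2 + 3*(-4.9407) + 5 = 136.641
Step 2: Evaluate g(x).
g(-4.9407) = 6*-4.9407 - 8 = -37.6442
Step 3: Compute Lagrangian.
L = 136.641 + 2*-37.6442 = 61.3526


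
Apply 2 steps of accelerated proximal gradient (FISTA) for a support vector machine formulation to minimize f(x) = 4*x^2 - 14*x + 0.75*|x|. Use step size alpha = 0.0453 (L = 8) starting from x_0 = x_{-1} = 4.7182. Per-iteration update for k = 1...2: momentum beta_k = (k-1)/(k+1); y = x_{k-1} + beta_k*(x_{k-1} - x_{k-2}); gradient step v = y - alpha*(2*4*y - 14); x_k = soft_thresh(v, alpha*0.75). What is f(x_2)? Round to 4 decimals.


FISTA on f(x) = 4*x^2 - 14*x + 0.75*|x|
L = 8, alpha = 0.0453
Iteration 1: beta = 0.0, y = 4.7182 + 0.0*(4.7182 - 4.7182) = 4.7182
  grad(y) = 23.7456, v = y - alpha*grad = 3.6425
  prox(v) = soft_thresh(3.6425, 0.034) = 3.6085
Iteration 2: beta = 0.3333, y = 3.6085 + 0.3333*(3.6085 - 4.7182) = 3.2387
  grad(y) = 11.9093, v = y - alpha*grad = 2.6992
  prox(v) = soft_thresh(2.6992, 0.034) = 2.6652
f(x_2) = 4*2.6652^2 - 14*2.6652 + 0.75*|2.6652| = -6.9007


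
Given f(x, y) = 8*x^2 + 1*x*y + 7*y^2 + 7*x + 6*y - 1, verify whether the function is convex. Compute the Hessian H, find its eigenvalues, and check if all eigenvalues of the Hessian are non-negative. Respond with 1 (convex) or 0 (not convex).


The Hessian of f(x,y) = 8*x^2 + 1*x*y + 7*y^2 + 7*x + 6*y - 1 is:
H = [[16, 1], [1, 14]]
Trace = 16 + 14 = 30
Determinant = 16*14 - (1)^2 = 223
Discriminant = (30)^2 - 4*223 = 8.0
Eigenvalues: lambda_1 = 13.5858, lambda_2 = 16.4142
The function is convex.

1


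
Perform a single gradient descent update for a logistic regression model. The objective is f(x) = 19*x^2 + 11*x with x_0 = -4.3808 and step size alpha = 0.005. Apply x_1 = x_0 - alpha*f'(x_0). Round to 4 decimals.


We compute the gradient at x_0 and apply the update.
f'(x) = 38*x + 11
f'(-4.3808) = 38*-4.3808 + 11 = -155.4704
x_1 = -4.3808 - 0.005*-155.4704 = -3.6034


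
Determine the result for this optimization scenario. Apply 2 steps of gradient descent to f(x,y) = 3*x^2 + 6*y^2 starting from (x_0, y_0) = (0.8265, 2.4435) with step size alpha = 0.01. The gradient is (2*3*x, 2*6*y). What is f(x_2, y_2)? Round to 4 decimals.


Gradient descent on f(x,y) = 3*x^2 + 6*y^2.
Starting point: (0.8265, 2.4435), alpha = 0.01
Step 1: grad_x = 2*3*0.8265 = 4.959, grad_y = 2*6*2.4435 = 29.322
  x_1 = 0.8265 - 0.01*4.959 = 0.7769
  y_1 = 2.4435 - 0.01*29.322 = 2.1503
Step 2: grad_x = 2*3*0.7769 = 4.6615, grad_y = 2*6*2.1503 = 25.8034
  x_2 = 0.7769 - 0.01*4.6615 = 0.7303
  y_2 = 2.1503 - 0.01*25.8034 = 1.8922
f(0.7303, 1.8922) = 3*0.7303^2 + 6*1.8922^2 = 23.0836


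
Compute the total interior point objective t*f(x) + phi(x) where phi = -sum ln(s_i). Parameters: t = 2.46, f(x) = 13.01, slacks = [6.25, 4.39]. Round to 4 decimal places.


Step 1: Compute log-barrier.
ln values: [1.8326, 1.4793]
phi = -(1.8326 + 1.4793) = -3.3119
Step 2: Compute augmented objective.
t*f(x) = 2.46*13.01 = 32.0046
Total = 32.0046 - 3.3119 = 28.6927


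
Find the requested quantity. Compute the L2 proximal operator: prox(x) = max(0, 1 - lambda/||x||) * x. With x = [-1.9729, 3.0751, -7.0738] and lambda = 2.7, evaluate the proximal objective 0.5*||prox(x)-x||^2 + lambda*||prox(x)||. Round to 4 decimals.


Step 1: Compute ||x||.
||x|| = 7.9616
Step 2: Compute scaling factor.
scale = max(0, 1 - 2.7/7.9616) = 0.6609
Step 3: prox(x) = [-1.3038, 2.0322, -4.6749]
||prox(x)|| = 5.2616
Step 4: Proximal objective.
0.5*||prox-x||^2 = 3.645
lambda*||prox|| = 14.2063
Total = 17.8513


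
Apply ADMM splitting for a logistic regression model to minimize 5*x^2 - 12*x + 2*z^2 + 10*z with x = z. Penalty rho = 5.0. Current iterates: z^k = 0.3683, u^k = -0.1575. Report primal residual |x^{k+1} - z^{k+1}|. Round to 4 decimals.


ADMM iteration with rho = 5.0, z^k = 0.3683, u^k = -0.1575
Step 1: x-update.
Minimize 5*x^2 - 12*x + (5.0/2)*(x - 0.3683 - 0.1575)^2
FOC: (2*5 + 5.0)*x = 12 + 5.0*(0.3683 + 0.1575)
x^{k+1} = 0.9753
Step 2: z-update.
Minimize 2*z^2 + 10*z + (5.0/2)*(0.9753 - z - 0.1575)^2
FOC: (2*2 + 5.0)*z = -10 + 5.0*(0.9753 - 0.1575)
z^{k+1} = -0.6568
Step 3: u-update.
u^{k+1} = -0.1575 + 0.9753 + 0.6568 = 1.4746
Step 4: Primal residual = |0.9753 + 0.6568| = 1.6321


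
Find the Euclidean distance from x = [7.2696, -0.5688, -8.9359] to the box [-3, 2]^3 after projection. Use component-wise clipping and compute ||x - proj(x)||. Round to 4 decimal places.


Project each component onto [-3, 2].
clip(7.2696) = 2.0, clip(-0.5688) = -0.5688, clip(-8.9359) = -3.0
Projection = [2.0, -0.5688, -3.0]
Squared diffs: [27.7687, 0.0, 35.2349]
Distance = sqrt(63.0036) = 7.9375


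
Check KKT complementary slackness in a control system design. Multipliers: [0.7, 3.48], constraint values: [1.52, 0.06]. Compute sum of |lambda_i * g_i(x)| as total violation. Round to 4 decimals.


KKT complementary slackness check:
lambda_1 * g_1 = 0.7 * 1.52 = 1.064
lambda_2 * g_2 = 3.48 * 0.06 = 0.2088
Total violation = 1.064 + 0.2088 = 1.2728


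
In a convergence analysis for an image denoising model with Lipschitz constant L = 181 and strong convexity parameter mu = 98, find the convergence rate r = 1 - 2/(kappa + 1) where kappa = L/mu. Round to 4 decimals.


Step 1: Compute the condition number.
kappa = L/mu = 181/98 = 1.8469
Step 2: Compute the convergence rate.
r = 1 - 2/(kappa + 1) = 1 - 2*mu/(L + mu) = (L - mu)/(L + mu) = 83/279 = 0.2975


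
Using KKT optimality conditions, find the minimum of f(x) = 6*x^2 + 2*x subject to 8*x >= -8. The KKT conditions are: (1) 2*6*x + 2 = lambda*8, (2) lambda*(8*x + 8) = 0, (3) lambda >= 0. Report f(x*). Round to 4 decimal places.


Step 1: Try lambda = 0 (constraint inactive).
Stationarity: 2*6*x + 2 = 0
x* = -2/(2*6) = -1/6 = -0.1667 (rounded; the exact value -1/6 is used below)
Check constraint: 8*-0.1667 = -1.3336 >= -8 -- satisfied.
Step 2: Compute optimal value.
f(x*) = 6*(-1/6)^2 + 2*(-1/6) = -0.1667


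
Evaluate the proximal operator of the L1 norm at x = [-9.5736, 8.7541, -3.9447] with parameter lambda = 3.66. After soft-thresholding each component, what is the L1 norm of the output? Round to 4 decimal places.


Soft-thresholding with lambda = 3.66:
prox(-9.5736) = sign(-9.5736)*max(|-9.5736| - 3.66, 0) = -5.9136
prox(8.7541) = sign(8.7541)*max(|8.7541| - 3.66, 0) = 5.0941
prox(-3.9447) = sign(-3.9447)*max(|-3.9447| - 3.66, 0) = -0.2847
prox(x) = [-5.9136, 5.0941, -0.2847]
||prox(x)||_1 = 5.9136 + 5.0941 + 0.2847 = 11.2924


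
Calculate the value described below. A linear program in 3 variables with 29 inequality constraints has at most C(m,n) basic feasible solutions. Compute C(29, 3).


Each vertex corresponds to some choice of n active constraints out of m, so the number of vertices is at most C(m, n) = m! / (n!(m-n)!).
m = 29, n = 3
Numerator: 29 * 28 * 27
Denominator: 3! = 6
C(29, 3) = 3654


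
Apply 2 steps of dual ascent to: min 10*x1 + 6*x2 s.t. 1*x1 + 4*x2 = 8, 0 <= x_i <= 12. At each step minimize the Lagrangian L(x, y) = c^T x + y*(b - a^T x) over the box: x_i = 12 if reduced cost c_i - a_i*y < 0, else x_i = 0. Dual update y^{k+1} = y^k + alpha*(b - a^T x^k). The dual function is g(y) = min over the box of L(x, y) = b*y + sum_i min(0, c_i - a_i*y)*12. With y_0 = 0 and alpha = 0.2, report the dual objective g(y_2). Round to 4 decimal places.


Dual ascent for LP: min 10*x1 + 6*x2, 1*x1 + 4*x2 = 8, 0 <= x_i <= 12
Step 1: y^k = 0.0, reduced costs: (10.0, 6.0)
  x^k = (0.0, 0.0), subgradient = b - a^T x = 8.0
  y^{k+1} = 0.0 + 0.2*8.0 = 1.6
Step 2: y^k = 1.6, reduced costs: (8.4, -0.4)
  x^k = (0.0, 12.0), subgradient = b - a^T x = -40.0
  y^{k+1} = 1.6 + 0.2*-40.0 = -6.4
Dual objective at y_2 = -6.4: reduced costs (16.4, 31.6), box minimizer x = (0.0, 0.0)
g(y_2) = b*y + (c1 - a1*y)*x1 + (c2 - a2*y)*x2 = 8*(-6.4) + 16.4*0.0 + 31.6*0.0 = -51.2 + 0.0 + 0.0 = -51.2


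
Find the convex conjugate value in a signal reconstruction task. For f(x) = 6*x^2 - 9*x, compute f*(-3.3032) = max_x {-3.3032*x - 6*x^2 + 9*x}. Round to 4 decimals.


f*(y) = sup_x {y*x - a*x^2 - b*x} = sup_x {(y-b)*x - a*x^2}
FOC: (y - b) - 2a*x = 0 => x* = (y - b)/(2a)
x* = (-3.3032 + 9)/(2*6) = 0.4747
f*(-3.3032) = (y-b)^2/(4a) = (-3.3032 + 9)^2/(4*6)
= 32.4535/24 = 1.3522


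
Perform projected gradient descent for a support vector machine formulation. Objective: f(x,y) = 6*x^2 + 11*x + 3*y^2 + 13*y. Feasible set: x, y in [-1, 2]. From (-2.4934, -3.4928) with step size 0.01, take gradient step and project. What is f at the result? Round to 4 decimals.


Step 1: Compute gradient at (-2.4934, -3.4928).
grad_x = 2*6*-2.4934 + 11 = -18.9208
grad_y = 2*3*-3.4928 + 13 = -7.9568
Step 2: Gradient step.
x_raw = -2.4934 - 0.01*-18.9208 = -2.3042
y_raw = -3.4928 - 0.01*-7.9568 = -3.4132
Step 3: Project onto [-1, 2].
x_proj = clip(-2.3042) = -1.0
y_proj = clip(-3.4132) = -1.0
Step 4: Evaluate f.
f(-1.0, -1.0) = -15.0


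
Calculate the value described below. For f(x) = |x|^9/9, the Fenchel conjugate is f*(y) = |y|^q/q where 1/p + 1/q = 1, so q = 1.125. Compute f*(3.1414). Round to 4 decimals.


The conjugate exponent q satisfies 1/p + 1/q = 1.
p = 9, so q = 9/(9 - 1) = 1.125
|y|^q = 3.1414^1.125 = 3.6246
f*(3.1414) = 3.6246 / 1.125 = 3.2219


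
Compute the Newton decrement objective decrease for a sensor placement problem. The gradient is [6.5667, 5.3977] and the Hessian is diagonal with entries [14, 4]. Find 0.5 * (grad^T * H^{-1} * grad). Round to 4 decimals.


Step 1: H is diagonal, so H^(-1) * g = [0.4691, 1.3494].
Step 2: g^T H^(-1) g = sum_i g_i^2 / H_ii
  = (6.5667)^2/14 + (5.3977)^2/4
  = 3.0801 + 7.2838 = 10.3639
Step 3: Objective decrease = 0.5 * g^T H^(-1) g = 5.182


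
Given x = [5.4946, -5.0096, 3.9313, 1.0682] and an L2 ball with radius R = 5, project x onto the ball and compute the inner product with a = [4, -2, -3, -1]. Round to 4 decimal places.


Step 1: Compute ||x|| (intermediates to 6 decimals).
||x|| = sqrt(5.4946^2 + (-5.0096)^2 + 3.9313^2 + 1.0682^2) = 8.478378
Step 2: Project.
Since ||x|| > R, scale = R/||x|| = 5/8.478378 = 0.589735, proj(x) = scale * x
proj(x) = [3.240358, -2.954336, 2.318425, 0.629955]
Step 3: Dot product.
a^T * proj(x) = 4*3.240358 - 2*(-2.954336) - 3*2.318425 - 1*0.629955 = 11.2849


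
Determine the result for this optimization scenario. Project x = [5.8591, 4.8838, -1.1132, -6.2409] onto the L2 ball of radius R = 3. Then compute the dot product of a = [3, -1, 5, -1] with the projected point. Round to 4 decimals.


Step 1: Compute ||x|| (intermediates to 6 decimals).
||x|| = sqrt(5.8591^2 + 4.8838^2 + (-1.1132)^2 + (-6.2409)^2) = 9.918095
Step 2: Project.
Since ||x|| > R, scale = R/||x|| = 3/9.918095 = 0.302477, proj(x) = scale * x
proj(x) = [1.772243, 1.477237, -0.336717, -1.887729]
Step 3: Dot product.
a^T * proj(x) = 3*1.772243 - 1*1.477237 + 5*(-0.336717) - 1*(-1.887729) = 4.0436


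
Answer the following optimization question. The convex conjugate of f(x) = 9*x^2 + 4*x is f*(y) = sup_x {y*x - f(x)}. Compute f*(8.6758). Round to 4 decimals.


f*(y) = sup_x {y*x - a*x^2 - b*x} = sup_x {(y-b)*x - a*x^2}
FOC: (y - b) - 2a*x = 0 => x* = (y - b)/(2a)
x* = (8.6758 - 4)/(2*9) = 0.2598
f*(8.6758) = (y-b)^2/(4a) = (8.6758 - 4)^2/(4*9)
= 21.8631/36 = 0.6073


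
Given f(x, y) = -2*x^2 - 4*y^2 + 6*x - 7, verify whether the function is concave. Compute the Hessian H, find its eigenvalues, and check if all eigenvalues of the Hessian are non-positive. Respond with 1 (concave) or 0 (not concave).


The Hessian of f(x,y) = -2*x^2 - 4*y^2 + 6*x - 7 is:
H = [[-4, 0], [0, -8]]
Trace = -4 - 8 = -12
Determinant = -4*-8 - (0)^2 = 32
Discriminant = (-12)^2 - 4*32 = 16.0
Eigenvalues: lambda_1 = -8.0, lambda_2 = -4.0
The function is concave.

1


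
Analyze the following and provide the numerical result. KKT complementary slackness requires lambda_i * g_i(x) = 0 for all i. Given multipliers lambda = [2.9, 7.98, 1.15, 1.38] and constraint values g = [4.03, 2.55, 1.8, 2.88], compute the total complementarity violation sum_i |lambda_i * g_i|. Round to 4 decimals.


KKT complementary slackness check:
lambda_1 * g_1 = 2.9 * 4.03 = 11.687
lambda_2 * g_2 = 7.98 * 2.55 = 20.349
lambda_3 * g_3 = 1.15 * 1.8 = 2.07
lambda_4 * g_4 = 1.38 * 2.88 = 3.9744
Total violation = 11.687 + 20.349 + 2.07 + 3.9744 = 38.0804


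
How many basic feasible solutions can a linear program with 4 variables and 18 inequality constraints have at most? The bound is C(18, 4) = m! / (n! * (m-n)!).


Each vertex corresponds to some choice of n active constraints out of m, so the number of vertices is at most C(m, n) = m! / (n!(m-n)!).
m = 18, n = 4
Numerator: 18 * 17 * 16 * 15
Denominator: 4! = 24
C(18, 4) = 3060


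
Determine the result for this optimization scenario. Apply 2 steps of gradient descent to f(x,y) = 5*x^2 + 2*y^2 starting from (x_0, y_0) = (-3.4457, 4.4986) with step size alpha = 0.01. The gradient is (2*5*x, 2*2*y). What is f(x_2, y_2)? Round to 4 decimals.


Gradient descent on f(x,y) = 5*x^2 + 2*y^2.
Starting point: (-3.4457, 4.4986), alpha = 0.01
Step 1: grad_x = 2*5*-3.4457 = -34.457, grad_y = 2*2*4.4986 = 17.9944
  x_1 = -3.4457 - 0.01*-34.457 = -3.1011
  y_1 = 4.4986 - 0.01*17.9944 = 4.3187
Step 2: grad_x = 2*5*-3.1011 = -31.0113, grad_y = 2*2*4.3187 = 17.2746
  x_2 = -3.1011 - 0.01*-31.0113 = -2.791
  y_2 = 4.3187 - 0.01*17.2746 = 4.1459
f(-2.791, 4.1459) = 5*(-2.791)^2 + 2*4.1459^2 = 73.326


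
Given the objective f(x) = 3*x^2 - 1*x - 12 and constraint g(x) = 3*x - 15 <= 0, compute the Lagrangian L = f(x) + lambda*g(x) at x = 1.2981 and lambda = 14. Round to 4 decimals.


Step 1: Evaluate f(x).
f(1.2981) = 3*1.2981^2 - 1*1.2981 - 12 = -8.2429
Step 2: Evaluate g(x).
g(1.2981) = 3*1.2981 - 15 = -11.1057
Step 3: Compute Lagrangian.
L = -8.2429 + 14*-11.1057 = -163.7227
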